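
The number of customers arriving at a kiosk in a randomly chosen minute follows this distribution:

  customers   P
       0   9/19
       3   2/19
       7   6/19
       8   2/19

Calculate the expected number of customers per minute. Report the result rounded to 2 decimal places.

3.37

E[X] = (9/19)·0 + (2/19)·3 + (6/19)·7 + (2/19)·8
     = 64/19 ≈ 3.37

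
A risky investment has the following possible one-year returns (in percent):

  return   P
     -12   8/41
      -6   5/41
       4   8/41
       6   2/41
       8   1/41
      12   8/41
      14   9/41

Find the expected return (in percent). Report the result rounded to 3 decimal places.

3.610

E[X] = (8/41)·(-12) + (5/41)·(-6) + (8/41)·4 + (2/41)·6 + (1/41)·8 + (8/41)·12 + (9/41)·14
     = 148/41 ≈ 3.610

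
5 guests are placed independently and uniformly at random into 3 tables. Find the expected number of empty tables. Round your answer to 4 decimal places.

Let Xⱼ=1 if table j is empty. P(Xⱼ=1) = ((3-1)/3)^5 = 32/243.
By linearity, E[#empty] = 3·32/243 = 32/81.
≈ 0.3951

0.3951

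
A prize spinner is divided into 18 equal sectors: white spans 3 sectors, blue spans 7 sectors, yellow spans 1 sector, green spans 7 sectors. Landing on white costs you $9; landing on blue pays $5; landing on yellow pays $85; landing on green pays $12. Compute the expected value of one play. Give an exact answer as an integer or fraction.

59/6 dollars

E[payout] = (3/18)·(-9) + (7/18)·5 + (1/18)·85 + (7/18)·12 = 59/6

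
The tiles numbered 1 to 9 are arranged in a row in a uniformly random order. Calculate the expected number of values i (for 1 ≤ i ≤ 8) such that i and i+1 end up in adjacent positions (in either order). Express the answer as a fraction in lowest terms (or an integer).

16/9

For each i ∈ {1,…,8}, let Xᵢ = 1 if i and i+1 are adjacent. P(Xᵢ=1) = 2·(9−1)!/9! = 2/9.
By linearity, E[ΣXᵢ] = (8)·(2/9) = 16/9.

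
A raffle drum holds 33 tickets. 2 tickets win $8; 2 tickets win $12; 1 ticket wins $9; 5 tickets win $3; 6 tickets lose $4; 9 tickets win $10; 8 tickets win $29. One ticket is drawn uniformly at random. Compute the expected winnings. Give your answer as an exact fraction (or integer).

E[payout] = (2/33)·8 + (2/33)·12 + (1/33)·9 + (5/33)·3 + (6/33)·(-4) + (9/33)·10 + (8/33)·29 = 362/33

362/33 dollars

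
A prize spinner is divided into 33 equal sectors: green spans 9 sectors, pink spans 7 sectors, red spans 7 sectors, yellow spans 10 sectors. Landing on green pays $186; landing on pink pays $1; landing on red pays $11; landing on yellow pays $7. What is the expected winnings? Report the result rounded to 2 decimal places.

E[payout] = (9/33)·186 + (7/33)·1 + (7/33)·11 + (10/33)·7 = 1828/33
≈ $55.39

$55.39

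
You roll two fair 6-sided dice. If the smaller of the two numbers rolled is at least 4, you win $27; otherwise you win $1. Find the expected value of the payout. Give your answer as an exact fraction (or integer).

15/2 dollars

E[payout] = (3/4)·1 + (1/4)·27 = 15/2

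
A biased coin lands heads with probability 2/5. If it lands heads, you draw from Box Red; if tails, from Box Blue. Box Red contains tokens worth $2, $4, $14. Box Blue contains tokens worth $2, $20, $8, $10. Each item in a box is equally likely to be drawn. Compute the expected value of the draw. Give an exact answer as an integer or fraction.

26/3 dollars

E[X | Box Red] = (2 + 4 + 14)/3 = 20/3
E[X | Box Blue] = (2 + 20 + 8 + 10)/4 = 10
E[X] = (2/5)·20/3 + (3/5)·10 = 26/3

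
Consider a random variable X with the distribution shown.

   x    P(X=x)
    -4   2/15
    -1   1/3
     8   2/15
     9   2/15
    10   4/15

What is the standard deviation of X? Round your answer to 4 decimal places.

E[X] = 61/15, E[X²] = 727/15
Var(X) = E[X²] − (E[X])² = 727/15 − 3721/225 = 7184/225
SD(X) = √(7184/225) ≈ 5.6506

5.6506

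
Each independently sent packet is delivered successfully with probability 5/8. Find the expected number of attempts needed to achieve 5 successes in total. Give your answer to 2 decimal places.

8.00

By linearity (sum of 5 independent geometric waits), E[trials] = 5/p = 5/(5/8) = 8.
≈ 8.00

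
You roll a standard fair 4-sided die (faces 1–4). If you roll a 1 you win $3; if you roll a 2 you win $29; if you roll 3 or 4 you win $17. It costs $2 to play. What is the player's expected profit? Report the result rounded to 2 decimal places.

E[payout] = (1/4)·3 + (1/2)·17 + (1/4)·29 = 33/2
Expected profit = 33/2 − 2 = 29/2 ≈ $14.50

$14.50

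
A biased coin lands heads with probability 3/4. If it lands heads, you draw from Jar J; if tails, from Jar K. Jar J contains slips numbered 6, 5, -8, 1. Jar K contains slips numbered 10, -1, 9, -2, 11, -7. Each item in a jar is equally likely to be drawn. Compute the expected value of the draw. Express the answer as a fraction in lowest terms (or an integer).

19/12

E[X | Jar J] = (6 + 5 − 8 + 1)/4 = 1
E[X | Jar K] = (10 − 1 + 9 − 2 + 11 − 7)/6 = 10/3
E[X] = (3/4)·1 + (1/4)·10/3 = 19/12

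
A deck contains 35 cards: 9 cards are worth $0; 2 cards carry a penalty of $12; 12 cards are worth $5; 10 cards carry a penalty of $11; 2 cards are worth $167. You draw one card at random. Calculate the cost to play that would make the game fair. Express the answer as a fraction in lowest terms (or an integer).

E[payout] = (9/35)·0 + (2/35)·(-12) + (12/35)·5 + (10/35)·(-11) + (2/35)·167 = 52/7
Fair fee = E[payout] = 52/7

52/7 dollars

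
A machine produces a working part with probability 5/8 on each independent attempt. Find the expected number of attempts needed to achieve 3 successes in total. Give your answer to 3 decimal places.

4.800

By linearity (sum of 3 independent geometric waits), E[trials] = 3/p = 3/(5/8) = 24/5.
≈ 4.800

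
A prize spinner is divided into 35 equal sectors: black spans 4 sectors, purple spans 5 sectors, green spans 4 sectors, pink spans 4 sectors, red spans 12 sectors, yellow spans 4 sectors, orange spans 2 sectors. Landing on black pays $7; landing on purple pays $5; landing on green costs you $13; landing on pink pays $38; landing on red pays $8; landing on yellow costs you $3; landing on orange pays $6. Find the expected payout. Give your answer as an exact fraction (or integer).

249/35 dollars

E[payout] = (4/35)·7 + (5/35)·5 + (4/35)·(-13) + (4/35)·38 + (12/35)·8 + (4/35)·(-3) + (2/35)·6 = 249/35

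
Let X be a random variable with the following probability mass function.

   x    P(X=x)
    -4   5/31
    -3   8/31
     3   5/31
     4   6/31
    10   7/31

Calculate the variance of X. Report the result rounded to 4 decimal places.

E[X] = (5/31)·(-4) + (8/31)·(-3) + (5/31)·3 + (6/31)·4 + (7/31)·10 = 65/31
E[X²] = (5/31)·16 + (8/31)·9 + (5/31)·9 + (6/31)·16 + (7/31)·100 = 993/31
Var(X) = 993/31 − (65/31)² = 26558/961 ≈ 27.6358

27.6358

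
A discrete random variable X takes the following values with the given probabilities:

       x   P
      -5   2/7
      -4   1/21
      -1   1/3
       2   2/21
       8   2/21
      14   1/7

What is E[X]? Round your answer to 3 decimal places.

E[X] = (2/7)·(-5) + (1/21)·(-4) + (1/3)·(-1) + (2/21)·2 + (2/21)·8 + (1/7)·14
     = 1 ≈ 1.000

1.000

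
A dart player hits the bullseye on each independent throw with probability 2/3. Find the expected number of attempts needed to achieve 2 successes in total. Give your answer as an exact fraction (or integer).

By linearity (sum of 2 independent geometric waits), E[trials] = 2/p = 2/(2/3) = 3.

3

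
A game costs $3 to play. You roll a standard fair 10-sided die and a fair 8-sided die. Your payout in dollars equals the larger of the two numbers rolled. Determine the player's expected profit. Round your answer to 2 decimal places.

$3.55

Distribution of the larger of the two numbers rolled: 1 w.p. 1/80, 2 w.p. 3/80, 3 w.p. 1/16, 4 w.p. 7/80, 5 w.p. 9/80, 6 w.p. 11/80, …
E[payout] = (1/80)·1 + (3/80)·2 + (1/16)·3 + (7/80)·4 + (9/80)·5 + (11/80)·6 + (13/80)·7 + (3/16)·8 + (1/10)·9 + (1/10)·10 = 131/20
Expected profit = 131/20 − 3 = 71/20 ≈ $3.55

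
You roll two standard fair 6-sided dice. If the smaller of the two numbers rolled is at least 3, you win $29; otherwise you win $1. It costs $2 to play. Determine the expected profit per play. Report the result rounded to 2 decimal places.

E[payout] = (5/9)·1 + (4/9)·29 = 121/9
Expected profit = 121/9 − 2 = 103/9 ≈ $11.44

$11.44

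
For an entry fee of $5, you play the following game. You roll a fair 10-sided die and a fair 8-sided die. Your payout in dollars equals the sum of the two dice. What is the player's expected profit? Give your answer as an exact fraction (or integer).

$5

Distribution of the sum of the two dice: 2 w.p. 1/80, 3 w.p. 1/40, 4 w.p. 3/80, 5 w.p. 1/20, 6 w.p. 1/16, 7 w.p. 3/40, …
E[payout] = (1/80)·2 + (1/40)·3 + (3/80)·4 + (1/20)·5 + (1/16)·6 + (3/40)·7 + (7/80)·8 + (1/10)·9 + (1/10)·10 + (1/10)·11 + (7/80)·12 + (3/40)·13 + (1/16)·14 + (1/20)·15 + (3/80)·16 + (1/40)·17 + (1/80)·18 = 10
Expected profit = 10 − 5 = 5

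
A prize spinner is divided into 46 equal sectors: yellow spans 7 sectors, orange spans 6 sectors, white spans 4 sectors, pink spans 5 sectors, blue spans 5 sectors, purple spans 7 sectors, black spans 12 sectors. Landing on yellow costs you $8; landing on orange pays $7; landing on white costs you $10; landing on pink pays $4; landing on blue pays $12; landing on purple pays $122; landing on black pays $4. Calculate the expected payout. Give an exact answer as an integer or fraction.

E[payout] = (7/46)·(-8) + (6/46)·7 + (4/46)·(-10) + (5/46)·4 + (5/46)·12 + (7/46)·122 + (12/46)·4 = 464/23

464/23 dollars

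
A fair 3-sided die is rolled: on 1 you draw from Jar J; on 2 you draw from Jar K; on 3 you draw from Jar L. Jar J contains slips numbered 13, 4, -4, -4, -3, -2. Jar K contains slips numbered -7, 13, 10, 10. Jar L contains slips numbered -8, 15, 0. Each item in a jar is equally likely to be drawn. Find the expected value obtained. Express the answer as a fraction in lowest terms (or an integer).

E[X | Jar J] = (13 + 4 − 4 − 4 − 3 − 2)/6 = 2/3
E[X | Jar K] = (-7 + 13 + 10 + 10)/4 = 13/2
E[X | Jar L] = (-8 + 15 + 0)/3 = 7/3
E[X] = (1/3)·2/3 + (1/3)·13/2 + (1/3)·7/3 = 19/6

19/6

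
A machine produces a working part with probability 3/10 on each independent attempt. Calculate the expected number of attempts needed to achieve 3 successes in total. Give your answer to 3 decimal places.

By linearity (sum of 3 independent geometric waits), E[trials] = 3/p = 3/(3/10) = 10.
≈ 10.000

10.000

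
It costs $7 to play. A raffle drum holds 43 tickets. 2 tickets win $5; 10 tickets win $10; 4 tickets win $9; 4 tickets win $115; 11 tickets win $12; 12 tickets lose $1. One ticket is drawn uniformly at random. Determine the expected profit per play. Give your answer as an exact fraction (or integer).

E[payout] = (2/43)·5 + (10/43)·10 + (4/43)·9 + (4/43)·115 + (11/43)·12 + (12/43)·(-1) = 726/43
Expected profit = 726/43 − 7 = 425/43

425/43 dollars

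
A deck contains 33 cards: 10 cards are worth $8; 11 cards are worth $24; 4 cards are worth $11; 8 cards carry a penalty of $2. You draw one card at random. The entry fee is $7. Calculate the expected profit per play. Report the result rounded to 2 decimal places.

E[payout] = (10/33)·8 + (11/33)·24 + (4/33)·11 + (8/33)·(-2) = 124/11
Expected profit = 124/11 − 7 = 47/11 ≈ $4.27

$4.27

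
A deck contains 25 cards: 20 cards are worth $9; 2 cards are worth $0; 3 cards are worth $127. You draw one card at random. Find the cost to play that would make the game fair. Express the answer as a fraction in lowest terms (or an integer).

E[payout] = (20/25)·9 + (2/25)·0 + (3/25)·127 = 561/25
Fair fee = E[payout] = 561/25

561/25 dollars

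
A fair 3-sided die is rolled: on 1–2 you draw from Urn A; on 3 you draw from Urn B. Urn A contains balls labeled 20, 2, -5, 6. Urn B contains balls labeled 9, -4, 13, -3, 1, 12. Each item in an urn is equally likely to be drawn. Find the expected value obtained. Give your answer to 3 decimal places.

5.389

E[X | Urn A] = (20 + 2 − 5 + 6)/4 = 23/4
E[X | Urn B] = (9 − 4 + 13 − 3 + 1 + 12)/6 = 14/3
E[X] = (2/3)·23/4 + (1/3)·14/3 = 97/18 ≈ 5.389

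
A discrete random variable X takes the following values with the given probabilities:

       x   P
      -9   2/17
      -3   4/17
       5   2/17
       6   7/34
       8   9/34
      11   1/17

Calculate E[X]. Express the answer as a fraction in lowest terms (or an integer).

48/17

E[X] = (2/17)·(-9) + (4/17)·(-3) + (2/17)·5 + (7/34)·6 + (9/34)·8 + (1/17)·11
     = 48/17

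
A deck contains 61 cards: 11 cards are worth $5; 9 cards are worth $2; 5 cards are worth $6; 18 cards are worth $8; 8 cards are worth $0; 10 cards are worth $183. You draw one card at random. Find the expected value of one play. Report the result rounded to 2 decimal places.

$34.05

E[payout] = (11/61)·5 + (9/61)·2 + (5/61)·6 + (18/61)·8 + (8/61)·0 + (10/61)·183 = 2077/61
≈ $34.05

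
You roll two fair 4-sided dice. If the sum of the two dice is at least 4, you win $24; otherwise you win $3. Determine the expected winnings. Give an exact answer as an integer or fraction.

E[payout] = (3/16)·3 + (13/16)·24 = 321/16

321/16 dollars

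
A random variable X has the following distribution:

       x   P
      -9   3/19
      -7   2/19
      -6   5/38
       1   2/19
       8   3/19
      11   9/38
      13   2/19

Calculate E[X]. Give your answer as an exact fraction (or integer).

E[X] = (3/19)·(-9) + (2/19)·(-7) + (5/38)·(-6) + (2/19)·1 + (3/19)·8 + (9/38)·11 + (2/19)·13
     = 91/38

91/38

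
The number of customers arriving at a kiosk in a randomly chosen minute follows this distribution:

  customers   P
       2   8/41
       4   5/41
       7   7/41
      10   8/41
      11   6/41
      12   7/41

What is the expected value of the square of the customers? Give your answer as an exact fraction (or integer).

E[X²] = (8/41)·4 + (5/41)·16 + (7/41)·49 + (8/41)·100 + (6/41)·121 + (7/41)·144
     = 2989/41

2989/41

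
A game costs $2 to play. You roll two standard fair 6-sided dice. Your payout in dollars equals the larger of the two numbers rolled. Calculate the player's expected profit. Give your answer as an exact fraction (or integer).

89/36 dollars

Distribution of the larger of the two numbers rolled: 1 w.p. 1/36, 2 w.p. 1/12, 3 w.p. 5/36, 4 w.p. 7/36, 5 w.p. 1/4, 6 w.p. 11/36
E[payout] = (1/36)·1 + (1/12)·2 + (5/36)·3 + (7/36)·4 + (1/4)·5 + (11/36)·6 = 161/36
Expected profit = 161/36 − 2 = 89/36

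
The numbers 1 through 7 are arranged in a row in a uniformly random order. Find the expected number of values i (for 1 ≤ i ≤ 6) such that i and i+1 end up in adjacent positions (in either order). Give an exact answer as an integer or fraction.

For each i ∈ {1,…,6}, let Xᵢ = 1 if i and i+1 are adjacent. P(Xᵢ=1) = 2·(7−1)!/7! = 2/7.
By linearity, E[ΣXᵢ] = (6)·(2/7) = 12/7.

12/7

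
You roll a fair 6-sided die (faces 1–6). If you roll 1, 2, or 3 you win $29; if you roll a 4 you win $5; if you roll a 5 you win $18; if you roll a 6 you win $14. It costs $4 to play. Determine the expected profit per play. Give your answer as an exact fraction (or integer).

50/3 dollars

E[payout] = (1/6)·5 + (1/6)·14 + (1/6)·18 + (1/2)·29 = 62/3
Expected profit = 62/3 − 4 = 50/3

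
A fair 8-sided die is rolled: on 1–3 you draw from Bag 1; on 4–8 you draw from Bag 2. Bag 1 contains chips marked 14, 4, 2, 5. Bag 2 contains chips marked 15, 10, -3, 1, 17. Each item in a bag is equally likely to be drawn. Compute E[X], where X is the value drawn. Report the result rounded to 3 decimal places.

E[X | Bag 1] = (14 + 4 + 2 + 5)/4 = 25/4
E[X | Bag 2] = (15 + 10 − 3 + 1 + 17)/5 = 8
E[X] = (3/8)·25/4 + (5/8)·8 = 235/32 ≈ 7.344

7.344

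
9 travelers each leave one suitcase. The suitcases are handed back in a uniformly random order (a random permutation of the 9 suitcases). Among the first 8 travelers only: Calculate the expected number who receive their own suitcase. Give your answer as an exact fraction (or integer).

Let Xᵢ = 1 if person i gets their own suitcase. For each i, P(Xᵢ=1) = 1/9.
By linearity of expectation, E[X₁+…+X_8] = 8·(1/9) = 8/9.

8/9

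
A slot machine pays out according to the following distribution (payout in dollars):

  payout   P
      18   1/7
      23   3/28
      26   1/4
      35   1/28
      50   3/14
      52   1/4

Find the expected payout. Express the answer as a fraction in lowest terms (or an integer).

E[X] = (1/7)·18 + (3/28)·23 + (1/4)·26 + (1/28)·35 + (3/14)·50 + (1/4)·52
     = 73/2

73/2 dollars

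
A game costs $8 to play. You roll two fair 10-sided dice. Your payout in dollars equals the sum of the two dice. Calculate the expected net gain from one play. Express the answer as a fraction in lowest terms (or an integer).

$3

Distribution of the sum of the two dice: 2 w.p. 1/100, 3 w.p. 1/50, 4 w.p. 3/100, 5 w.p. 1/25, 6 w.p. 1/20, 7 w.p. 3/50, …
E[payout] = (1/100)·2 + (1/50)·3 + (3/100)·4 + (1/25)·5 + (1/20)·6 + (3/50)·7 + (7/100)·8 + (2/25)·9 + (9/100)·10 + (1/10)·11 + (9/100)·12 + (2/25)·13 + (7/100)·14 + (3/50)·15 + (1/20)·16 + (1/25)·17 + (3/100)·18 + (1/50)·19 + (1/100)·20 = 11
Expected profit = 11 − 8 = 3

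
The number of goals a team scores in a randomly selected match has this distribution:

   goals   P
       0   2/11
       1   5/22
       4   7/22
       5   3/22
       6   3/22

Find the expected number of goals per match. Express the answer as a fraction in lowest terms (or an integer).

E[X] = (2/11)·0 + (5/22)·1 + (7/22)·4 + (3/22)·5 + (3/22)·6
     = 3

3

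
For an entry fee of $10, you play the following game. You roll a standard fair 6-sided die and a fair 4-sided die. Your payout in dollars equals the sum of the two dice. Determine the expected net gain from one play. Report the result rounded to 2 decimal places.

Distribution of the sum of the two dice: 2 w.p. 1/24, 3 w.p. 1/12, 4 w.p. 1/8, 5 w.p. 1/6, 6 w.p. 1/6, 7 w.p. 1/6, …
E[payout] = (1/24)·2 + (1/12)·3 + (1/8)·4 + (1/6)·5 + (1/6)·6 + (1/6)·7 + (1/8)·8 + (1/12)·9 + (1/24)·10 = 6
Expected profit = 6 − 10 = -4 ≈ -$4.00

-$4.00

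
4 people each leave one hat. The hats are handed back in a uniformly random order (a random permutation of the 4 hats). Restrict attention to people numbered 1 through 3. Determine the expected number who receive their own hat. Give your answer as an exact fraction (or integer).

3/4

Let Xᵢ = 1 if person i gets their own hat. For each i, P(Xᵢ=1) = 1/4.
By linearity of expectation, E[X₁+…+X_3] = 3·(1/4) = 3/4.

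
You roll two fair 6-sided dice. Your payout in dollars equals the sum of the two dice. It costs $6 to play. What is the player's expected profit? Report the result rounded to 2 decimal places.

Distribution of the sum of the two dice: 2 w.p. 1/36, 3 w.p. 1/18, 4 w.p. 1/12, 5 w.p. 1/9, 6 w.p. 5/36, 7 w.p. 1/6, …
E[payout] = (1/36)·2 + (1/18)·3 + (1/12)·4 + (1/9)·5 + (5/36)·6 + (1/6)·7 + (5/36)·8 + (1/9)·9 + (1/12)·10 + (1/18)·11 + (1/36)·12 = 7
Expected profit = 7 − 6 = 1 ≈ $1.00

$1.00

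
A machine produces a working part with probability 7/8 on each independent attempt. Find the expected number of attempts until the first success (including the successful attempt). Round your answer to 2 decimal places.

1.14

For a geometric distribution, E[trials] = 1/p = 1/(7/8) = 8/7.
≈ 1.14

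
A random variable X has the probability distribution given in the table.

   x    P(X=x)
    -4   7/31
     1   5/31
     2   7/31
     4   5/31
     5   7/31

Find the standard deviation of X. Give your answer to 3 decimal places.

3.271

E[X] = 46/31, E[X²] = 400/31
Var(X) = E[X²] − (E[X])² = 400/31 − 2116/961 = 10284/961
SD(X) = √(10284/961) ≈ 3.271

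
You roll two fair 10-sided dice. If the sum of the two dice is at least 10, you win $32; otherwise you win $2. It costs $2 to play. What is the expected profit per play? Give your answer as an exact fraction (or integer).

E[payout] = (9/25)·2 + (16/25)·32 = 106/5
Expected profit = 106/5 − 2 = 96/5

96/5 dollars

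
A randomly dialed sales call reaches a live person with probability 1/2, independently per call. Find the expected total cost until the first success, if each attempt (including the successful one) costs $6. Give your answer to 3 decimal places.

E[#attempts] = 1/p = 2; E[cost] = 6·2 = 12.
≈ 12.000

$12.000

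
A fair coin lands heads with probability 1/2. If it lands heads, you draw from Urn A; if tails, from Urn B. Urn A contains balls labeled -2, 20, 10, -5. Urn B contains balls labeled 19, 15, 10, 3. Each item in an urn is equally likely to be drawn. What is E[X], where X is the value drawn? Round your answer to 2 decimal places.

E[X | Urn A] = (-2 + 20 + 10 − 5)/4 = 23/4
E[X | Urn B] = (19 + 15 + 10 + 3)/4 = 47/4
E[X] = (1/2)·23/4 + (1/2)·47/4 = 35/4 ≈ 8.75

8.75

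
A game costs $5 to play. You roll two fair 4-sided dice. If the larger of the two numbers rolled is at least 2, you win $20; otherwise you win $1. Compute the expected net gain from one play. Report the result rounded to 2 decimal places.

$13.81

E[payout] = (1/16)·1 + (15/16)·20 = 301/16
Expected profit = 301/16 − 5 = 221/16 ≈ $13.81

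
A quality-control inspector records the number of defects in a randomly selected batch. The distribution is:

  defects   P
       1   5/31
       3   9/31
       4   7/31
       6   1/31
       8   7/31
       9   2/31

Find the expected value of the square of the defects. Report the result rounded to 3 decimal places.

27.226

E[X²] = (5/31)·1 + (9/31)·9 + (7/31)·16 + (1/31)·36 + (7/31)·64 + (2/31)·81
     = 844/31 ≈ 27.226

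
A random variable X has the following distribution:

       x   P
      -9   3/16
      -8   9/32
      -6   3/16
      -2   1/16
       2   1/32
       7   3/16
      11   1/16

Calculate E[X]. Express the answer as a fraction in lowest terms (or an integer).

-25/8

E[X] = (3/16)·(-9) + (9/32)·(-8) + (3/16)·(-6) + (1/16)·(-2) + (1/32)·2 + (3/16)·7 + (1/16)·11
     = -25/8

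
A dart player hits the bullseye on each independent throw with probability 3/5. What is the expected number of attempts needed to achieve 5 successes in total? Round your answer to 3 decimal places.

By linearity (sum of 5 independent geometric waits), E[trials] = 5/p = 5/(3/5) = 25/3.
≈ 8.333

8.333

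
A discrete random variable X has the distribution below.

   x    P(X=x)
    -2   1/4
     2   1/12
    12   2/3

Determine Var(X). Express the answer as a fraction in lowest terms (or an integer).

347/9

E[X] = (1/4)·(-2) + (1/12)·2 + (2/3)·12 = 23/3
E[X²] = (1/4)·4 + (1/12)·4 + (2/3)·144 = 292/3
Var(X) = 292/3 − (23/3)² = 347/9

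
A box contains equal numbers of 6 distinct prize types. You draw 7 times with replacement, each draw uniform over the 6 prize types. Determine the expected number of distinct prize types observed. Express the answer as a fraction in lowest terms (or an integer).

201811/46656

Let Xⱼ=1 if type j appears at least once. P(Xⱼ=1) = 1 − ((6−1)/6)^7 = 201811/279936.
E[#distinct] = 6·201811/279936 = 201811/46656.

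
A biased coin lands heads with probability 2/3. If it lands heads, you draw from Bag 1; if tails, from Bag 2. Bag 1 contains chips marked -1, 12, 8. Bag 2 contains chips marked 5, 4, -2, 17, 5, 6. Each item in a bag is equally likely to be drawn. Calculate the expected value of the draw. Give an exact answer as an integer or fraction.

37/6

E[X | Bag 1] = (-1 + 12 + 8)/3 = 19/3
E[X | Bag 2] = (5 + 4 − 2 + 17 + 5 + 6)/6 = 35/6
E[X] = (2/3)·19/3 + (1/3)·35/6 = 37/6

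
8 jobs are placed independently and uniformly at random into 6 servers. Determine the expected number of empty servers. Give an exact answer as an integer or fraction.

390625/279936

Let Xⱼ=1 if server j is empty. P(Xⱼ=1) = ((6-1)/6)^8 = 390625/1679616.
By linearity, E[#empty] = 6·390625/1679616 = 390625/279936.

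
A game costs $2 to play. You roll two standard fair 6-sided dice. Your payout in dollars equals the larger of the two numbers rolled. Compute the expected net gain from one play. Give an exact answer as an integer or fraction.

Distribution of the larger of the two numbers rolled: 1 w.p. 1/36, 2 w.p. 1/12, 3 w.p. 5/36, 4 w.p. 7/36, 5 w.p. 1/4, 6 w.p. 11/36
E[payout] = (1/36)·1 + (1/12)·2 + (5/36)·3 + (7/36)·4 + (1/4)·5 + (11/36)·6 = 161/36
Expected profit = 161/36 − 2 = 89/36

89/36 dollars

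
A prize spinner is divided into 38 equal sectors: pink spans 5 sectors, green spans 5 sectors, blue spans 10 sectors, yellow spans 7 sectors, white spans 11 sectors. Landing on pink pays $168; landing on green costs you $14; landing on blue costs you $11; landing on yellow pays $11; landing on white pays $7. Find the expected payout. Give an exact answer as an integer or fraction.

407/19 dollars

E[payout] = (5/38)·168 + (5/38)·(-14) + (10/38)·(-11) + (7/38)·11 + (11/38)·7 = 407/19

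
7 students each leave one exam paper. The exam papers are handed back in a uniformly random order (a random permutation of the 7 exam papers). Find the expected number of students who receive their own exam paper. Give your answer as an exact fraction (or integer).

Let Xᵢ = 1 if person i gets their own exam paper. For each i, P(Xᵢ=1) = 1/7.
By linearity of expectation, E[X₁+…+X_7] = 7·(1/7) = 1.

1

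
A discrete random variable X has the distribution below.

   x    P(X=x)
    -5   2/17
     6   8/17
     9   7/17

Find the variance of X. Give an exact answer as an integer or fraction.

5184/289

E[X] = (2/17)·(-5) + (8/17)·6 + (7/17)·9 = 101/17
E[X²] = (2/17)·25 + (8/17)·36 + (7/17)·81 = 905/17
Var(X) = 905/17 − (101/17)² = 5184/289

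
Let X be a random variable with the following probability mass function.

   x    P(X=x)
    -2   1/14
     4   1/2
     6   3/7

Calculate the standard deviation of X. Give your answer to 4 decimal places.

2.0253

E[X] = 31/7, E[X²] = 166/7
Var(X) = E[X²] − (E[X])² = 166/7 − 961/49 = 201/49
SD(X) = √(201/49) ≈ 2.0253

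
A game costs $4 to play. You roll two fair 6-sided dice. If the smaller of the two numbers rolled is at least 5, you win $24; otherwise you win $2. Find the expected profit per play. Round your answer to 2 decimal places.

$0.44

E[payout] = (8/9)·2 + (1/9)·24 = 40/9
Expected profit = 40/9 − 4 = 4/9 ≈ $0.44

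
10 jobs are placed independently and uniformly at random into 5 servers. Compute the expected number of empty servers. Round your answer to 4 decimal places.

Let Xⱼ=1 if server j is empty. P(Xⱼ=1) = ((5-1)/5)^10 = 1048576/9765625.
By linearity, E[#empty] = 5·1048576/9765625 = 1048576/1953125.
≈ 0.5369

0.5369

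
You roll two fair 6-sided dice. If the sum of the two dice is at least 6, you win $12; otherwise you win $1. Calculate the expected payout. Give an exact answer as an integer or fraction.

161/18 dollars

E[payout] = (5/18)·1 + (13/18)·12 = 161/18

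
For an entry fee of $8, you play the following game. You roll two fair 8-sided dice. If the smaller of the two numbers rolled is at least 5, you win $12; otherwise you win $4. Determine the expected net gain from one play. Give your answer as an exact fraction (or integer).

E[payout] = (3/4)·4 + (1/4)·12 = 6
Expected profit = 6 − 8 = -2

-$2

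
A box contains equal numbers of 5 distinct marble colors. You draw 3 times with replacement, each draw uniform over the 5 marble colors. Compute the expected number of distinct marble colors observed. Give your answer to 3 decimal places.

Let Xⱼ=1 if type j appears at least once. P(Xⱼ=1) = 1 − ((5−1)/5)^3 = 61/125.
E[#distinct] = 5·61/125 = 61/25.
≈ 2.440

2.440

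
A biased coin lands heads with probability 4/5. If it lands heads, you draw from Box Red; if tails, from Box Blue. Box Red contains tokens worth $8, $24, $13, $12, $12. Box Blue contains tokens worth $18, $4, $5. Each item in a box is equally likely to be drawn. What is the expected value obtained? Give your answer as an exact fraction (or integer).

E[X | Box Red] = (8 + 24 + 13 + 12 + 12)/5 = 69/5
E[X | Box Blue] = (18 + 4 + 5)/3 = 9
E[X] = (4/5)·69/5 + (1/5)·9 = 321/25

321/25 dollars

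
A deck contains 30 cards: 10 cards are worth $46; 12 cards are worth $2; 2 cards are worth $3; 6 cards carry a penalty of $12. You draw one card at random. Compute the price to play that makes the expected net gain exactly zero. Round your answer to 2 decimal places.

$13.93

E[payout] = (10/30)·46 + (12/30)·2 + (2/30)·3 + (6/30)·(-12) = 209/15
Fair fee = E[payout] = 209/15 ≈ $13.93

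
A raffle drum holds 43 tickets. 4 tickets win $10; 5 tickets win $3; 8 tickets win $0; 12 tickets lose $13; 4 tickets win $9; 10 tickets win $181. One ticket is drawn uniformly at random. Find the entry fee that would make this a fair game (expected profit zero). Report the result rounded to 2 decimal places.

$40.58

E[payout] = (4/43)·10 + (5/43)·3 + (8/43)·0 + (12/43)·(-13) + (4/43)·9 + (10/43)·181 = 1745/43
Fair fee = E[payout] = 1745/43 ≈ $40.58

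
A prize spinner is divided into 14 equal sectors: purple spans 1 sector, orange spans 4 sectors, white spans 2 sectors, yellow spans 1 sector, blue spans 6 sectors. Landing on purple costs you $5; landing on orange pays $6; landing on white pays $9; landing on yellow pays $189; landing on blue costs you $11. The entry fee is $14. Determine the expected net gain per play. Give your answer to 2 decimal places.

E[payout] = (1/14)·(-5) + (4/14)·6 + (2/14)·9 + (1/14)·189 + (6/14)·(-11) = 80/7
Expected profit = 80/7 − 14 = -18/7 ≈ -$2.57

-$2.57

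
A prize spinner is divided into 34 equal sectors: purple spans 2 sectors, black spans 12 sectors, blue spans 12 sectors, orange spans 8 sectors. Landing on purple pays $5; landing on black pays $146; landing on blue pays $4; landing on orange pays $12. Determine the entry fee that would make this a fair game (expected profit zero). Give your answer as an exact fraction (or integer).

E[payout] = (2/34)·5 + (12/34)·146 + (12/34)·4 + (8/34)·12 = 953/17
Fair fee = E[payout] = 953/17

953/17 dollars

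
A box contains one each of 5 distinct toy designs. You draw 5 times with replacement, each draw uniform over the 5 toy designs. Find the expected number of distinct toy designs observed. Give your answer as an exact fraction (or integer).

2101/625

Let Xⱼ=1 if type j appears at least once. P(Xⱼ=1) = 1 − ((5−1)/5)^5 = 2101/3125.
E[#distinct] = 5·2101/3125 = 2101/625.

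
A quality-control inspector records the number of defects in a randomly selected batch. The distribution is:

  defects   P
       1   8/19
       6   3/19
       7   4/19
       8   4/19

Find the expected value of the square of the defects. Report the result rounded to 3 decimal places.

29.895

E[X²] = (8/19)·1 + (3/19)·36 + (4/19)·49 + (4/19)·64
     = 568/19 ≈ 29.895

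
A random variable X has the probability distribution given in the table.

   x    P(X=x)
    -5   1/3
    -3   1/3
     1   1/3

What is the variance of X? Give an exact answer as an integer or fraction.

E[X] = (1/3)·(-5) + (1/3)·(-3) + (1/3)·1 = -7/3
E[X²] = (1/3)·25 + (1/3)·9 + (1/3)·1 = 35/3
Var(X) = 35/3 − (-7/3)² = 56/9

56/9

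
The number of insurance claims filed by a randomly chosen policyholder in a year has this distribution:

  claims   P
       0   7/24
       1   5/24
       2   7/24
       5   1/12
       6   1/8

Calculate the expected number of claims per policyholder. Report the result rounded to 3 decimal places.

1.958

E[X] = (7/24)·0 + (5/24)·1 + (7/24)·2 + (1/12)·5 + (1/8)·6
     = 47/24 ≈ 1.958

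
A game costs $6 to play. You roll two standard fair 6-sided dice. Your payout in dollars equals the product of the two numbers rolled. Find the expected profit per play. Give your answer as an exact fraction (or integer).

Distribution of the product of the two numbers rolled: 1 w.p. 1/36, 2 w.p. 1/18, 3 w.p. 1/18, 4 w.p. 1/12, 5 w.p. 1/18, 6 w.p. 1/9, …
E[payout] = (1/36)·1 + (1/18)·2 + (1/18)·3 + (1/12)·4 + (1/18)·5 + (1/9)·6 + (1/18)·8 + (1/36)·9 + (1/18)·10 + (1/9)·12 + (1/18)·15 + (1/36)·16 + (1/18)·18 + (1/18)·20 + (1/18)·24 + (1/36)·25 + (1/18)·30 + (1/36)·36 = 49/4
Expected profit = 49/4 − 6 = 25/4

25/4 dollars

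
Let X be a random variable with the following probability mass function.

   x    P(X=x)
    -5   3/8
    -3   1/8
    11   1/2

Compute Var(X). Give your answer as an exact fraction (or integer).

E[X] = (3/8)·(-5) + (1/8)·(-3) + (1/2)·11 = 13/4
E[X²] = (3/8)·25 + (1/8)·9 + (1/2)·121 = 71
Var(X) = 71 − (13/4)² = 967/16

967/16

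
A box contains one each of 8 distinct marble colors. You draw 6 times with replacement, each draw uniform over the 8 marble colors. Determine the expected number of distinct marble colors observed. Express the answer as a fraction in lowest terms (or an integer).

144495/32768

Let Xⱼ=1 if type j appears at least once. P(Xⱼ=1) = 1 − ((8−1)/8)^6 = 144495/262144.
E[#distinct] = 8·144495/262144 = 144495/32768.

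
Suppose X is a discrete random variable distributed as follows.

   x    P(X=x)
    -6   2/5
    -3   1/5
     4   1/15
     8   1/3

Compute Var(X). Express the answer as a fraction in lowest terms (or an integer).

E[X] = (2/5)·(-6) + (1/5)·(-3) + (1/15)·4 + (1/3)·8 = -1/15
E[X²] = (2/5)·36 + (1/5)·9 + (1/15)·16 + (1/3)·64 = 193/5
Var(X) = 193/5 − (-1/15)² = 8684/225

8684/225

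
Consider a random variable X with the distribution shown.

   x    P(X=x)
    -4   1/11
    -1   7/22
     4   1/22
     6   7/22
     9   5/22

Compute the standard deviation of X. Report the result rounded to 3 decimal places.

4.520

E[X] = 38/11, E[X²] = 356/11
Var(X) = E[X²] − (E[X])² = 356/11 − 1444/121 = 2472/121
SD(X) = √(2472/121) ≈ 4.520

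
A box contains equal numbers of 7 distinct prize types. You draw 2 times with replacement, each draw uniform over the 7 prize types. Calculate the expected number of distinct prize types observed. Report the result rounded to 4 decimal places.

Let Xⱼ=1 if type j appears at least once. P(Xⱼ=1) = 1 − ((7−1)/7)^2 = 13/49.
E[#distinct] = 7·13/49 = 13/7.
≈ 1.8571

1.8571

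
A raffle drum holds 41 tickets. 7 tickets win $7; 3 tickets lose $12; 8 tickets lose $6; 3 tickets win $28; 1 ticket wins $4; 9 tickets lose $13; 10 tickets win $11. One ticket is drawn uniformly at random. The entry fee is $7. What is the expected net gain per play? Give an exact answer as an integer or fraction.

-241/41 dollars

E[payout] = (7/41)·7 + (3/41)·(-12) + (8/41)·(-6) + (3/41)·28 + (1/41)·4 + (9/41)·(-13) + (10/41)·11 = 46/41
Expected profit = 46/41 − 7 = -241/41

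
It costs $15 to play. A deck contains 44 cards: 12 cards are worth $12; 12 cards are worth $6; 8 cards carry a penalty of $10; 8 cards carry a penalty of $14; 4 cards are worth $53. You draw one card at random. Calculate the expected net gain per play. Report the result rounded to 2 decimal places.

E[payout] = (12/44)·12 + (12/44)·6 + (8/44)·(-10) + (8/44)·(-14) + (4/44)·53 = 59/11
Expected profit = 59/11 − 15 = -106/11 ≈ -$9.64

-$9.64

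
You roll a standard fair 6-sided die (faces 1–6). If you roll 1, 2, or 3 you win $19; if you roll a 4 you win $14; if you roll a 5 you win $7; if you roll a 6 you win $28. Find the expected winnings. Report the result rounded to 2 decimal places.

E[payout] = (1/6)·7 + (1/6)·14 + (1/2)·19 + (1/6)·28 = 53/3
≈ $17.67

$17.67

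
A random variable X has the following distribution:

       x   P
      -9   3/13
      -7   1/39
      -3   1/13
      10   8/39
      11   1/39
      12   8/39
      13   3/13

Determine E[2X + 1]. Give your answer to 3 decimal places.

E[2x+1] = (3/13)·(-17) + (1/39)·(-13) + (1/13)·(-5) + (8/39)·21 + (1/39)·23 + (8/39)·25 + (3/13)·27
     = 151/13 ≈ 11.615

11.615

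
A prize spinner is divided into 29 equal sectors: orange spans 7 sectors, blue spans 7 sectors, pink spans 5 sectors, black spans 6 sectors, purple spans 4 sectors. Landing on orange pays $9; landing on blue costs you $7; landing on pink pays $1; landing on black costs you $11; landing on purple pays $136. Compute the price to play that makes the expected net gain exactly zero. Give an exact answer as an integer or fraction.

497/29 dollars

E[payout] = (7/29)·9 + (7/29)·(-7) + (5/29)·1 + (6/29)·(-11) + (4/29)·136 = 497/29
Fair fee = E[payout] = 497/29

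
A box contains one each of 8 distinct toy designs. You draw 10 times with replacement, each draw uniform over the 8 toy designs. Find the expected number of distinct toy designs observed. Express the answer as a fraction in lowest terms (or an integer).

Let Xⱼ=1 if type j appears at least once. P(Xⱼ=1) = 1 − ((8−1)/8)^10 = 791266575/1073741824.
E[#distinct] = 8·791266575/1073741824 = 791266575/134217728.

791266575/134217728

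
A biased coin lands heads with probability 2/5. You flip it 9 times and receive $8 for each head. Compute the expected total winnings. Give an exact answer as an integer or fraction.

E[#heads] = 9·2/5 = 18/5 (linearity over flips).
E[winnings] = 8·18/5 = 144/5.

144/5 dollars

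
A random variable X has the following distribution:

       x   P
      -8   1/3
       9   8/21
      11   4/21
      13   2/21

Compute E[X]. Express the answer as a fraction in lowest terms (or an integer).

86/21

E[X] = (1/3)·(-8) + (8/21)·9 + (4/21)·11 + (2/21)·13
     = 86/21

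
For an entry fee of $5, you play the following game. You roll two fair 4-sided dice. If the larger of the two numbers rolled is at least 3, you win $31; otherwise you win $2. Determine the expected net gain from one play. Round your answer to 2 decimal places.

E[payout] = (1/4)·2 + (3/4)·31 = 95/4
Expected profit = 95/4 − 5 = 75/4 ≈ $18.75

$18.75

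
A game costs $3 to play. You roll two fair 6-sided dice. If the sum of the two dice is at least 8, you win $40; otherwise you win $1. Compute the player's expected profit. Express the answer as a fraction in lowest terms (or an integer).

E[payout] = (7/12)·1 + (5/12)·40 = 69/4
Expected profit = 69/4 − 3 = 57/4

57/4 dollars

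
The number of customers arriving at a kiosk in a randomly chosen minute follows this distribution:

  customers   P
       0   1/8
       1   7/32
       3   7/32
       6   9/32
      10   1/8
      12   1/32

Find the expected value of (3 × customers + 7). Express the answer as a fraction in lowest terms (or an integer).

E[3x+7] = (1/8)·7 + (7/32)·10 + (7/32)·16 + (9/32)·25 + (1/8)·37 + (1/32)·43
     = 313/16

313/16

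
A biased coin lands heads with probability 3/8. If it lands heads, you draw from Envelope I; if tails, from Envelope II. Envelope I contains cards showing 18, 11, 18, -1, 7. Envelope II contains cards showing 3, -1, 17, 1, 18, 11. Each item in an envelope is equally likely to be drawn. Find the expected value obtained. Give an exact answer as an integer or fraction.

2179/240

E[X | Envelope I] = (18 + 11 + 18 − 1 + 7)/5 = 53/5
E[X | Envelope II] = (3 − 1 + 17 + 1 + 18 + 11)/6 = 49/6
E[X] = (3/8)·53/5 + (5/8)·49/6 = 2179/240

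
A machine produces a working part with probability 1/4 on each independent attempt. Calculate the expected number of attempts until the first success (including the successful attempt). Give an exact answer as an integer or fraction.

For a geometric distribution, E[trials] = 1/p = 1/(1/4) = 4.

4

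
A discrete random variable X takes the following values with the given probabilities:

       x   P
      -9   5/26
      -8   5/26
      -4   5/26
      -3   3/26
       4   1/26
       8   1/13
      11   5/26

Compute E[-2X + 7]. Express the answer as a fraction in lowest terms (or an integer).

E[-2x+7] = (5/26)·25 + (5/26)·23 + (5/26)·15 + (3/26)·13 + (1/26)·(-1) + (1/13)·(-9) + (5/26)·(-15)
     = 10

10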